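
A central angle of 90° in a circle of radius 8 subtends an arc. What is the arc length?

Arc length = 2πr × θ/360
= 2π × 8 × 1/4
= 4*pi

4*pi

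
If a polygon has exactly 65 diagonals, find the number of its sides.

Using d = n(n - 3)/2, we solve 65 = n(n - 3)/2.
So n(n - 3) = 130.
Testing n = 13: 13 * 10 = 130 = 130. Correct.
The polygon has 13 sides.

13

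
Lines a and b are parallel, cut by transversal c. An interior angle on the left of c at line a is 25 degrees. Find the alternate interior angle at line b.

Alternate interior angles formed by parallel lines and a transversal are equal.
The given angle is 25 degrees.
The alternate interior angle = 25 degrees.

25 degrees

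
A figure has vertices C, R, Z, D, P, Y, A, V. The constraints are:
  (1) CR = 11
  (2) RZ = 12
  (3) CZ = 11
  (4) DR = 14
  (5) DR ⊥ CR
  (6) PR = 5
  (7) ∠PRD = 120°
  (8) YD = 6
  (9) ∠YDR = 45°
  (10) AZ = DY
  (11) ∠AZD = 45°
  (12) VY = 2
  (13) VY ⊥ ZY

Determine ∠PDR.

Step 1: By the law of cosines on triangle DRP: DP² = 14² + 5² − 2·14·5·cos(120°) = 291, so DP ≈ 17.06.
Step 2: By the inverse law of cosines on triangle PDR: cos(∠PDR) = (17.06² + 14² − 5²) / (2·17.06·14) = 462/477.64 = 0.9672, so ∠PDR = 14.7°.

Therefore, the measure of angle ∠PDR = 14.7°.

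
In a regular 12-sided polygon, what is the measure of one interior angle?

Each interior angle of a regular n-gon is (n - 2) * 180 / n.
For n = 12: (12 - 2) * 180 / 12 = 1800/12 = 150 degrees.

150 degrees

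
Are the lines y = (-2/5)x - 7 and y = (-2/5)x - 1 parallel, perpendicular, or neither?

Slope of line 1: m1 = -2/5
Slope of line 2: m2 = -2/5
Since m1 = m2 = -2/5, the lines are parallel.

Parallel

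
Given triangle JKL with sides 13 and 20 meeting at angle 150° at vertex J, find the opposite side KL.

Law of cosines: KL^2 = 13^2 + 20^2 - 2(13)(20)cos(150°) = 260*sqrt(3) + 569, so KL = sqrt(260*sqrt(3) + 569).

sqrt(260*sqrt(3) + 569)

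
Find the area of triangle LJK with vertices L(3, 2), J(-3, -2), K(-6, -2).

Using the Shoelace formula for a triangle:
Area = (1/2)|x0(y1 - y2) + x1(y2 - y0) + x2(y0 - y1)|
Area = (1/2)|3(-2 - -2) + -3(-2 - 2) + -6(2 - -2)|
Area = (1/2)|0 + 12 + -24|
Area = (1/2)|-12|
Area = (1/2)(12)
Area = 6

6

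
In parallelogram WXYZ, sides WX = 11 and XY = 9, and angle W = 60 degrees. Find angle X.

Opposite sides of a parallelogram are parallel, so consecutive angles form co-interior angles on a transversal.
Co-interior angles sum to 180°, giving angle X = 180 - 60 = 120 degrees.

120 degrees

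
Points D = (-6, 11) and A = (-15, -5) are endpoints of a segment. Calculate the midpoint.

The midpoint is the point halfway along the segment.
Move half the horizontal distance: -6 + (-15 - -6)/2 = -6 + -9/2 = -21/2
Move half the vertical distance: 11 + (-5 - 11)/2 = 11 + -16/2 = 3
Midpoint = (-21/2, 3)

(-21/2, 3)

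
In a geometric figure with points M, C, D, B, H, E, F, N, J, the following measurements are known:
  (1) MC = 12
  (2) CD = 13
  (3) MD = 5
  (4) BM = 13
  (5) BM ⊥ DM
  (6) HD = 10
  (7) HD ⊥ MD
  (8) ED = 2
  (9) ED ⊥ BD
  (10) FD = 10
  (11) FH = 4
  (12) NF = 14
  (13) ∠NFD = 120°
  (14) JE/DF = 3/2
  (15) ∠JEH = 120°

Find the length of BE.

Step 1: By the law of cosines on triangle BMD: BD² = 13² + 5² − 2·13·5·cos(90°) = 194, so BD = √194.
Step 2: By the law of cosines on triangle BDE: BE² = √194² + 2² − 2·√194·2·cos(90°) = 198, so BE = 3·√22.

Therefore, the length of BE = 3·√22.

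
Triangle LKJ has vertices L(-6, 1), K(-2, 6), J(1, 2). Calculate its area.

The Shoelace formula computes the area from vertex coordinates by summing cross products.
For vertices (-6,1), (-2,6), (1,2):
Signed sum = -6*6 - -2*1 + -2*2 - 1*6 + 1*1 - -6*2
= -34 + -10 + 13 = -31
Area = (1/2)|-31| = 31/2.

31/2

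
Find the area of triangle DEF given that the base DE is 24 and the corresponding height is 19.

A triangle's area is half the area of a rectangle with the same base and height.
Area = (1/2) * 24 * 19 = 228.

228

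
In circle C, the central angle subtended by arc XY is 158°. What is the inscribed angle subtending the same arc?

An inscribed angle intercepts an arc from a point on the circle, while the central angle intercepts the same arc from the center.
The inscribed angle is always half the central angle: 158° / 2 = 79°.

79°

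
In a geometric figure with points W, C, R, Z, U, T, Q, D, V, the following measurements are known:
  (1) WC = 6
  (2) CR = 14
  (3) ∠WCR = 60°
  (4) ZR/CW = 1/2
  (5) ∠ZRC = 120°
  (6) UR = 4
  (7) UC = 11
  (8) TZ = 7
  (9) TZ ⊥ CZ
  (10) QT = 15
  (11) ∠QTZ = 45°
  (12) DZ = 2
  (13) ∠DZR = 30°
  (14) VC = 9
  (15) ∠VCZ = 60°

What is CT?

From the given relations: ZR = 1/2·CW = 1/2·6 = 3.
Step 1: By the law of cosines on triangle ZRC: ZC² = 3² + 14² − 2·3·14·cos(120°) = 247, so ZC ≈ 15.72.
Step 2: By the law of cosines on triangle CZT: CT² = 15.72² + 7² − 2·15.72·7·cos(90°) = 296, so CT = 2·√74.

Therefore, the length of CT = 2·√74.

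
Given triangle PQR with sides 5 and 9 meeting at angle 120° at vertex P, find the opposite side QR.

By the law of cosines: QR^2 = PQ^2 + PR^2 - 2*PQ*PR*cos(P)
QR^2 = 5^2 + 9^2 - 2*5*9*cos(120°)
QR^2 = 25 + 81 - 90*(-1/2)
QR^2 = 151
QR = sqrt(151)

sqrt(151)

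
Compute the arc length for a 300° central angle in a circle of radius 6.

The full circumference is 2πr = 2π(6) = 12*pi.
The arc spans 300° out of 360°, which is a fraction of 5/6.
Arc length = 12*pi × 5/6 = 10*pi.

10*pi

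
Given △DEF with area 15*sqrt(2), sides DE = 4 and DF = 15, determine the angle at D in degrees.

From the SAS area formula Area = (1/2)ab sin(C), rearranging gives sin(C) = 2*Area/(ab).
sin(C) = 2 * 15*sqrt(2) / (60) = sqrt(2)/2.
Therefore C = arcsin(sqrt(2)/2) = 45°.
Since sin(180° - C) = sin(C), the obtuse angle 135° gives the same area, so C = 45° or C = 135°.

45° or 135°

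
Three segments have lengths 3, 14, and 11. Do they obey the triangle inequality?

The longest side is 14. The other two sides sum to 3 + 11 = 14.
Since 14 ≤ 14, the two shorter sides cannot reach around to close the triangle.

No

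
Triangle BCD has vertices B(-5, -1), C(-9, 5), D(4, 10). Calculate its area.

Using the Shoelace formula for a triangle:
Area = (1/2)|x0(y1 - y2) + x1(y2 - y0) + x2(y0 - y1)|
Area = (1/2)|-5(5 - 10) + -9(10 - -1) + 4(-1 - 5)|
Area = (1/2)|25 + -99 + -24|
Area = (1/2)|-98|
Area = (1/2)(98)
Area = 49

49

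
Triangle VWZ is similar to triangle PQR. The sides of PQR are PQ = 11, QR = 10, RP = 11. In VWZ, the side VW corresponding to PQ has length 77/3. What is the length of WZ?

Since the triangles are similar, the ratio of corresponding sides is constant.
Scale factor k = VW / PQ = 77/3 / 11 = 7/3
WZ = k * QR = 7/3 * 10 = 70/3

70/3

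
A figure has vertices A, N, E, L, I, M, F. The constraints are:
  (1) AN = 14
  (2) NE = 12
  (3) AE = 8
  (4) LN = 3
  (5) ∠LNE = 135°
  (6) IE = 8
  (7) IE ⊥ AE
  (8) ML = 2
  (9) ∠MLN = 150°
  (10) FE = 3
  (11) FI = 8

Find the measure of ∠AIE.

Step 1: By the law of cosines on triangle IEA: IA² = 8² + 8² − 2·8·8·cos(90°) = 128, so IA = 8·√2.
Step 2: By the inverse law of cosines on triangle AIE: cos(∠AIE) = ((8·√2)² + 8² − 8²) / (2·8·√2·8) = 128/181.02 = 0.7071, so ∠AIE = 45°.

Therefore, the measure of angle ∠AIE = 45°.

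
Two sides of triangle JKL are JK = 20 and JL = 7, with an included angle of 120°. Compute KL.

Law of cosines: KL^2 = 20^2 + 7^2 - 2(20)(7)cos(120°) = 589, so KL = sqrt(589).

sqrt(589)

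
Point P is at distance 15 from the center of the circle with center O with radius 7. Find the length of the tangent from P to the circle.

The tangent, radius, and line from the external point to the center form a right triangle.
The right angle is where the tangent meets the radius.
By the Pythagorean theorem: tangent² + 7² = 15²
tangent² = 225 - 49 = 176
tangent = 4*sqrt(11)

4*sqrt(11)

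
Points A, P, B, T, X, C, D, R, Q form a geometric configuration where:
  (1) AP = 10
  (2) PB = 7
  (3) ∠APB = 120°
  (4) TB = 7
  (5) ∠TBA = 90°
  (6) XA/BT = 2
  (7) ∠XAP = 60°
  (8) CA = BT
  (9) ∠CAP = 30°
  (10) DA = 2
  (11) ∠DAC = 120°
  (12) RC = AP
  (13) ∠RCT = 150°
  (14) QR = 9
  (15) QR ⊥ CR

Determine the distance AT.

Step 1: By the law of cosines on triangle BPA: BA² = 7² + 10² − 2·7·10·cos(120°) = 219, so BA ≈ 14.8.
Step 2: By the law of cosines on triangle ABT: AT² = 14.8² + 7² − 2·14.8·7·cos(90°) = 268, so AT = 2·√67.

Therefore, the length of AT = 2·√67.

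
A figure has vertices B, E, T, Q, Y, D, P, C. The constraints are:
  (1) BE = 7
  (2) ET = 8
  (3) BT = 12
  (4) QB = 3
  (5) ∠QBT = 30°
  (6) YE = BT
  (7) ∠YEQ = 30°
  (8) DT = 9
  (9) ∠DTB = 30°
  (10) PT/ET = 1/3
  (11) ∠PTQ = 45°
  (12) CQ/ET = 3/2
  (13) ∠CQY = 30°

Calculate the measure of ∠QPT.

From the given relations: PT = 1/3·ET = 1/3·8 ≈ 2.67.
Step 1: By the law of cosines on triangle QBT: QT² = 3² + 12² − 2·3·12·cos(30°) = 90.65, so QT ≈ 9.52.
Step 2: By the law of cosines on triangle PTQ: PQ² = 2.67² + 9.52² − 2·2.67·9.52·cos(45°) = 61.85, so PQ ≈ 7.86.
Step 3: By the inverse law of cosines on triangle QPT: cos(∠QPT) = (7.86² + 2.67² − 9.52²) / (2·7.86·2.67) = -21.68/41.94 = -0.5169, so ∠QPT = 121.13°.

Therefore, the measure of angle ∠QPT = 121.13°.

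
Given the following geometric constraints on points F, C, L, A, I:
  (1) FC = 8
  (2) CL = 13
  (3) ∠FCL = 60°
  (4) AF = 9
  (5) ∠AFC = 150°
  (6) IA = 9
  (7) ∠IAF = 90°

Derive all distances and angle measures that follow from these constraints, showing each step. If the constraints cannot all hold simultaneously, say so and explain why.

The constraints are consistent.

Step 1: From FC = 8, CL = 13, and ∠FCL = 60°, by the law of cosines:
  FL² = FC² + CL² - 2·FC·CL·cos(60°) = 64 + 169 - 104 = 129
  FL = √129

Step 2: From FA = 9, AI = 9, and ∠FAI = 90°, by the law of cosines:
  FI² = FA² + AI² - 2·FA·AI·cos(90°) = 81 + 81 - 0 = 162
  FI = 9·√2

Step 3: From CF = 8, FA = 9, and ∠CFA = 150°, by the law of cosines:
  CA² = CF² + FA² - 2·CF·FA·cos(150°) = 64 + 81 + 124.7 = 269.7
  CA ≈ 16.42

Step 4: From FA = 9, FI = 9·√2, AI = 9, by the inverse law of cosines:
  cos(∠AFI) = (FA² + FI² - AI²) / (2·FA·FI)
  ∠AFI = 45°

Step 5: From FC = 8, FL = √129, CL = 13, by the inverse law of cosines:
  cos(∠CFL) = (FC² + FL² - CL²) / (2·FC·FL)
  ∠CFL = 82.41°

Step 6: From CA = 16.42, CF = 8, AF = 9, by the inverse law of cosines:
  cos(∠ACF) = (CA² + CF² - AF²) / (2·CA·CF)
  ∠ACF = 15.9°

Step 7: From LC = 13, LF = √129, CF = 8, by the inverse law of cosines:
  cos(∠CLF) = (LC² + LF² - CF²) / (2·LC·LF)
  ∠CLF = 37.59°

Step 8: From AC = 16.42, AF = 9, CF = 8, by the inverse law of cosines:
  cos(∠CAF) = (AC² + AF² - CF²) / (2·AC·AF)
  ∠CAF = 14.1°

Step 9: From IA = 9, IF = 9·√2, AF = 9, by the inverse law of cosines:
  cos(∠AIF) = (IA² + IF² - AF²) / (2·IA·IF)
  ∠AIF = 45°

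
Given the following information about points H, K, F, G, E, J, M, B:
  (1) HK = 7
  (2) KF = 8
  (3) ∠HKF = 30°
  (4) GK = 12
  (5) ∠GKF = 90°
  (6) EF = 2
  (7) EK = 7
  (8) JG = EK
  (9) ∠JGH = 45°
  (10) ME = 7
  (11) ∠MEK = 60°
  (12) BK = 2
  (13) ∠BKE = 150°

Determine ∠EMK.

Step 1: By the law of cosines on triangle MEK: MK² = 7² + 7² − 2·7·7·cos(60°) = 49, so MK = 7.
Step 2: By the inverse law of cosines on triangle EMK: cos(∠EMK) = (7² + 7² − 7²) / (2·7·7) = 49/98 = 0.5, so ∠EMK = 60°.

Therefore, the measure of angle ∠EMK = 60°.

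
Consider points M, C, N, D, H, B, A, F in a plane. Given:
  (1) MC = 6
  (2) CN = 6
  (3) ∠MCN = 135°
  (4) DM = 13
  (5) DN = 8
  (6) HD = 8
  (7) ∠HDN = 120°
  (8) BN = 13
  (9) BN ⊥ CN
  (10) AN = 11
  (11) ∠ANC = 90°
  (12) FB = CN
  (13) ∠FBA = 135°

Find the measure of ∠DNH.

Step 1: By the law of cosines on triangle NDH: NH² = 8² + 8² − 2·8·8·cos(120°) = 192, so NH = 8·√3.
Step 2: By the inverse law of cosines on triangle DNH: cos(∠DNH) = (8² + (8·√3)² − 8²) / (2·8·8·√3) = 192/221.7 = 0.866, so ∠DNH = 30°.

Therefore, the measure of angle ∠DNH = 30°.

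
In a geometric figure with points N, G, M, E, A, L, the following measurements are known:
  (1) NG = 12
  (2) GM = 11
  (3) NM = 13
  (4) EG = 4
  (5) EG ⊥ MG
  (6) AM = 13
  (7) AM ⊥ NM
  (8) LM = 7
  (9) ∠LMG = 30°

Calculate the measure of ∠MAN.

Step 1: By the law of cosines on triangle AMN: AN² = 13² + 13² − 2·13·13·cos(90°) = 338, so AN = 13·√2.
Step 2: By the inverse law of cosines on triangle MAN: cos(∠MAN) = (13² + (13·√2)² − 13²) / (2·13·13·√2) = 338/478 = 0.7071, so ∠MAN = 45°.

Therefore, the measure of angle ∠MAN = 45°.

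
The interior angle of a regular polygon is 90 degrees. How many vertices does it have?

Each interior angle of a regular n-gon is (n - 2) * 180 / n.
Setting this equal to 90:
(n - 2) * 180 / n = 90
Each exterior angle = 180 - 90 = 90 degrees.
Since exterior angles sum to 360: n = 360 / 90 = 4.

4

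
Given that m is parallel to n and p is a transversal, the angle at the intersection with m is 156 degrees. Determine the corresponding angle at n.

Corresponding angles are equal: 156 degrees.

156 degrees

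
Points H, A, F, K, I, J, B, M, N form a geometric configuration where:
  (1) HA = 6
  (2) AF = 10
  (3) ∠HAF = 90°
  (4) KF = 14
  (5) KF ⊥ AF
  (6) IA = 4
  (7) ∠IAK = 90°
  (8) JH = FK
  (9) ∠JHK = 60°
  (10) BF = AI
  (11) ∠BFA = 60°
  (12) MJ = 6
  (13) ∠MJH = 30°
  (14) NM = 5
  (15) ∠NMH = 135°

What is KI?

Step 1: By the law of cosines on triangle KFA: KA² = 14² + 10² − 2·14·10·cos(90°) = 296, so KA = 2·√74.
Step 2: By the law of cosines on triangle KAI: KI² = (2·√74)² + 4² − 2·2·√74·4·cos(90°) = 312, so KI = 2·√78.

Therefore, the length of KI = 2·√78.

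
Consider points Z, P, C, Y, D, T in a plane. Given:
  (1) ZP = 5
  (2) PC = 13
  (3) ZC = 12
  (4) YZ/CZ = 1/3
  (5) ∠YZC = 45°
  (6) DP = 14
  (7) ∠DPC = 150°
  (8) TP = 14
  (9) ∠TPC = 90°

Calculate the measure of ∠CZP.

Step 1: By the inverse law of cosines on triangle CZP: cos(∠CZP) = (12² + 5² − 13²) / (2·12·5) = 0/120 = 0, so ∠CZP = 90°.

Therefore, the measure of angle ∠CZP = 90°.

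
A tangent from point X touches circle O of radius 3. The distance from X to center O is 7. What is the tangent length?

tangent = √(d² - r²) = √(7² - 3²) = √(49 - 9) = √40 = 2*sqrt(10)

2*sqrt(10)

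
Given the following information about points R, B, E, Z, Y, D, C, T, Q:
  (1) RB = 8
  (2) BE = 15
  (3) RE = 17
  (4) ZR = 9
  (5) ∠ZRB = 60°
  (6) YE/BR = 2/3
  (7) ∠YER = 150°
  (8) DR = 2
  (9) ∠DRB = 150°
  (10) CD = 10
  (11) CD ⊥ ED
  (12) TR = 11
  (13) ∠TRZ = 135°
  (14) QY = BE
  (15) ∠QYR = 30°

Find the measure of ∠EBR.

Step 1: By the inverse law of cosines on triangle EBR: cos(∠EBR) = (15² + 8² − 17²) / (2·15·8) = 0/240 = 0, so ∠EBR = 90°.

Therefore, the measure of angle ∠EBR = 90°.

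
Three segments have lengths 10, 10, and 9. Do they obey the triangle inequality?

Check all three triangle inequalities:
10 + 10 = 20 > 9 ✓
10 + 9 = 19 > 10 ✓
10 + 9 = 19 > 10 ✓
All conditions hold, so these sides form a valid triangle.

Yes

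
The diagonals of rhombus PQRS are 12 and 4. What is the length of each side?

Half-diagonals are 6 and 2. side = sqrt(6^2 + 2^2) = sqrt(40) = 2*sqrt(10)

2*sqrt(10)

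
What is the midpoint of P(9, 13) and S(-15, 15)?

M = ((x₁ + x₂)/2, (y₁ + y₂)/2)
= ((9 + -15)/2, (13 + 15)/2)
= (-6/2, 28/2) = (-3, 14)

(-3, 14)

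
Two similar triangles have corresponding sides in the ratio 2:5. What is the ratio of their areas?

Area scales with the square of linear dimensions. If every length is multiplied by 2/5, then the area is multiplied by (2/5)^2 = 4/25.
The area ratio is 4:25.

4:25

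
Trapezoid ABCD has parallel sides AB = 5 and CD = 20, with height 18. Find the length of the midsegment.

midsegment = (5 + 20) / 2 = 25 / 2 = 25/2

25/2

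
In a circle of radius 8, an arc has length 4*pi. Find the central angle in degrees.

θ = 360 × 4*pi / (2π × 8) = 90° (rearranging arc length formula).

90°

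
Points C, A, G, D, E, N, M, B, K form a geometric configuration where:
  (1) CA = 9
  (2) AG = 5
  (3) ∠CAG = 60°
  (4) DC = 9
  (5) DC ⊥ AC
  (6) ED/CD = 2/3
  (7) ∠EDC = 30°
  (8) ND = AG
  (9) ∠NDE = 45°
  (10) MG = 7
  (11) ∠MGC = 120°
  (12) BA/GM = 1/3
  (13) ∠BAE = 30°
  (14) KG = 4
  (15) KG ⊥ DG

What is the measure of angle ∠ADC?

Step 1: By the law of cosines on triangle DCA: DA² = 9² + 9² − 2·9·9·cos(90°) = 162, so DA = 9·√2.
Step 2: By the inverse law of cosines on triangle ADC: cos(∠ADC) = ((9·√2)² + 9² − 9²) / (2·9·√2·9) = 162/229.1 = 0.7071, so ∠ADC = 45°.

Therefore, the measure of angle ∠ADC = 45°.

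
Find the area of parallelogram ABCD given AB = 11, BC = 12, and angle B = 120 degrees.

The area of a parallelogram equals the product of two adjacent sides times the sine of the included angle.
This is because the height equals 12 * sin(120°) = 6*sqrt(3).
Area = 11 * 6*sqrt(3) = 66*sqrt(3)

66*sqrt(3)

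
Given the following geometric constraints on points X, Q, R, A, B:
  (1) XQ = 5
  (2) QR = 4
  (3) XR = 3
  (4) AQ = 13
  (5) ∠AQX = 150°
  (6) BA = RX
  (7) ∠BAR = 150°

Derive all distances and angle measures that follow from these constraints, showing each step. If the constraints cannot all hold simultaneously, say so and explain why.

The constraints are consistent.

From the given relations:
  BA = RX = 3

Step 1: From XQ = 5, QA = 13, and ∠XQA = 150°, by the law of cosines:
  XA² = XQ² + QA² - 2·XQ·QA·cos(150°) = 25 + 169 + 112.6 = 306.6
  XA ≈ 17.51

Step 2: From XQ = 5, XR = 3, QR = 4, by the inverse law of cosines:
  cos(∠QXR) = (XQ² + XR² - QR²) / (2·XQ·XR)
  ∠QXR = 53.13°

Step 3: From QR = 4, QX = 5, RX = 3, by the inverse law of cosines:
  cos(∠RQX) = (QR² + QX² - RX²) / (2·QR·QX)
  ∠RQX = 36.87°

Step 4: From RQ = 4, RX = 3, QX = 5, by the inverse law of cosines:
  cos(∠QRX) = (RQ² + RX² - QX²) / (2·RQ·RX)
  ∠QRX = 90°

Step 5: From XA = 17.51, XQ = 5, AQ = 13, by the inverse law of cosines:
  cos(∠AXQ) = (XA² + XQ² - AQ²) / (2·XA·XQ)
  ∠AXQ = 21.79°

Step 6: From AQ = 13, AX = 17.51, QX = 5, by the inverse law of cosines:
  cos(∠QAX) = (AQ² + AX² - QX²) / (2·AQ·AX)
  ∠QAX = 8.21°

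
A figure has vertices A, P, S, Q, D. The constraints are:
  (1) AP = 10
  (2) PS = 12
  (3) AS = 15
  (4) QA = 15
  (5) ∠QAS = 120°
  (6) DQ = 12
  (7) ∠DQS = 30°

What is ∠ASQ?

Step 1: By the law of cosines on triangle SAQ: SQ² = 15² + 15² − 2·15·15·cos(120°) = 675, so SQ = 15·√3.
Step 2: By the inverse law of cosines on triangle ASQ: cos(∠ASQ) = (15² + (15·√3)² − 15²) / (2·15·15·√3) = 675/779.42 = 0.866, so ∠ASQ = 30°.

Therefore, the measure of angle ∠ASQ = 30°.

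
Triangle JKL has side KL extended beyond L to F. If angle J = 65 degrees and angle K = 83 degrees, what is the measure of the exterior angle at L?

The interior angle at L is 180 - 65 - 83 = 32 degrees.
The exterior angle and interior angle at L are supplementary:
Exterior angle = 180 - 32 = 148 degrees.

148 degrees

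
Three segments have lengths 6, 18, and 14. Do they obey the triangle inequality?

Yes.
The triangle inequality requires that the sum of any two sides exceeds the third.
Here 6 + 14 = 20 > 18, so the condition is met.

Yes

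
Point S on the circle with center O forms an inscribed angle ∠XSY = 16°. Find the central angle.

By the inscribed angle theorem, the central angle is twice the inscribed angle.
Central angle = 2 × 16° = 32°

32°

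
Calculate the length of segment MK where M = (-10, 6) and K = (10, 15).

d = sqrt((10 - -10)^2 + (15 - 6)^2)
d = sqrt(20^2 + 9^2)
d = sqrt(400 + 81)
d = sqrt(481)

sqrt(481)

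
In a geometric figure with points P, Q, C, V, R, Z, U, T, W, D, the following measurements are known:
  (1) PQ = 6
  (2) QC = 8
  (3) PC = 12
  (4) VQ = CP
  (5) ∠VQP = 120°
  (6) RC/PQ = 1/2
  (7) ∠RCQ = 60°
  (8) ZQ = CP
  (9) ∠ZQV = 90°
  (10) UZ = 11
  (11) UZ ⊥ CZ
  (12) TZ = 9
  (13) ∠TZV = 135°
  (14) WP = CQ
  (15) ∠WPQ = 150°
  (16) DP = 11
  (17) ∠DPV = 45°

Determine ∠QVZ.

From the given relations: VQ = CP = 12; ZQ = CP = 12.
Step 1: By the law of cosines on triangle VQZ: VZ² = 12² + 12² − 2·12·12·cos(90°) = 288, so VZ = 12·√2.
Step 2: By the inverse law of cosines on triangle QVZ: cos(∠QVZ) = (12² + (12·√2)² − 12²) / (2·12·12·√2) = 288/407.29 = 0.7071, so ∠QVZ = 45°.

Therefore, the measure of angle ∠QVZ = 45°.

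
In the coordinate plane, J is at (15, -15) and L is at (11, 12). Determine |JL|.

The horizontal distance is |11 - 15| = 4 and the vertical distance is |12 - -15| = 27.
By the Pythagorean theorem, d = sqrt(4^2 + 27^2) = sqrt(745).

sqrt(745)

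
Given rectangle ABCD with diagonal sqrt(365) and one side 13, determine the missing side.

b = sqrt(d^2 - a^2) = sqrt(365 - 169) = sqrt(196) = 14

14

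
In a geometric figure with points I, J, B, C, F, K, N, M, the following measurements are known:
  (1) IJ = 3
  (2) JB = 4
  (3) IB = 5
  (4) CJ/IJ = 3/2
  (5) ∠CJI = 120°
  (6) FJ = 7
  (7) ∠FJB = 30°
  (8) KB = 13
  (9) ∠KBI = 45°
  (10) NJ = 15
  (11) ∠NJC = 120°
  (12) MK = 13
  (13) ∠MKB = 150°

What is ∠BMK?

Step 1: By the law of cosines on triangle MKB: MB² = 13² + 13² − 2·13·13·cos(150°) = 630.72, so MB ≈ 25.11.
Step 2: By the inverse law of cosines on triangle BMK: cos(∠BMK) = (25.11² + 13² − 13²) / (2·25.11·13) = 630.72/652.97 = 0.9659, so ∠BMK = 15°.

Therefore, the measure of angle ∠BMK = 15°.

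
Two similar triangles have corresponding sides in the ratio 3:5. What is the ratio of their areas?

Area scales with the square of linear dimensions. If every length is multiplied by 3/5, then the area is multiplied by (3/5)^2 = 9/25.
The area ratio is 9:25.

9:25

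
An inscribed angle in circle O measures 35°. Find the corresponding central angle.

By the inscribed angle theorem, the central angle is twice the inscribed angle.
Central angle = 2 × 35° = 70°

70°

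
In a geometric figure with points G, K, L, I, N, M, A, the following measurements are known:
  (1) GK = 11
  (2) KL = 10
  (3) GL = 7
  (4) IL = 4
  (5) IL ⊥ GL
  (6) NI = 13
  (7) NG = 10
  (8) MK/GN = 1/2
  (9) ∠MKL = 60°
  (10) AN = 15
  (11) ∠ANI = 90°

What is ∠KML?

From the given relations: MK = 1/2·GN = 1/2·10 = 5.
Step 1: By the law of cosines on triangle MKL: ML² = 5² + 10² − 2·5·10·cos(60°) = 75, so ML = 5·√3.
Step 2: By the inverse law of cosines on triangle KML: cos(∠KML) = (5² + (5·√3)² − 10²) / (2·5·5·√3) = 0/86.6 = 0, so ∠KML = 90°.

Therefore, the measure of angle ∠KML = 90°.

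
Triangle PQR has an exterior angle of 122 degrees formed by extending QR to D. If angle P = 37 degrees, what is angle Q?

By the exterior angle theorem: exterior angle = sum of remote interior angles.
122 = 37 + angle Q
angle Q = 122 - 37 = 85 degrees

85 degrees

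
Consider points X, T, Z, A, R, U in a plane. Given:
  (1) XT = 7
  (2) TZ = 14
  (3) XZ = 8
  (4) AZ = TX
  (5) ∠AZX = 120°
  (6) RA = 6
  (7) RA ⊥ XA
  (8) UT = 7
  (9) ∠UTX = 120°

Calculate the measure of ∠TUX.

Step 1: By the law of cosines on triangle UTX: UX² = 7² + 7² − 2·7·7·cos(120°) = 147, so UX = 7·√3.
Step 2: By the inverse law of cosines on triangle TUX: cos(∠TUX) = (7² + (7·√3)² − 7²) / (2·7·7·√3) = 147/169.74 = 0.866, so ∠TUX = 30°.

Therefore, the measure of angle ∠TUX = 30°.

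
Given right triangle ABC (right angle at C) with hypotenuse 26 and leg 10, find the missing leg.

By the Pythagorean theorem: BC^2 = AB^2 - AC^2
BC^2 = 26^2 - 10^2 = 676 - 100 = 576
BC = sqrt(576) = 24

24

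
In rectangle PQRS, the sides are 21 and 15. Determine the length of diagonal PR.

Using the Pythagorean theorem:
d² = 21² + 15² = 441 + 225 = 666
d = sqrt(666) = 3*sqrt(74)

3*sqrt(74)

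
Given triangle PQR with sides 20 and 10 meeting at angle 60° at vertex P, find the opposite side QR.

When two sides and the included angle are known, the law of cosines gives the third side.
c^2 = a^2 + b^2 - 2ab cos(C) generalizes the Pythagorean theorem to non-right triangles.
Here: QR^2 = 400 + 100 - 400*(1/2) = 300
QR = 10*sqrt(3)

10*sqrt(3)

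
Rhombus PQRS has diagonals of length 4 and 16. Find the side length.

The diagonals of a rhombus bisect each other at right angles.
Half-diagonals: 4/2 = 2 and 16/2 = 8
side = sqrt(2^2 + 8^2)
side = sqrt(4 + 64)
side = sqrt(68) = 2*sqrt(17)

2*sqrt(17)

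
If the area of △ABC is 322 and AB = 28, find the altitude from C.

height = 2 * 322 / 28 = 23

23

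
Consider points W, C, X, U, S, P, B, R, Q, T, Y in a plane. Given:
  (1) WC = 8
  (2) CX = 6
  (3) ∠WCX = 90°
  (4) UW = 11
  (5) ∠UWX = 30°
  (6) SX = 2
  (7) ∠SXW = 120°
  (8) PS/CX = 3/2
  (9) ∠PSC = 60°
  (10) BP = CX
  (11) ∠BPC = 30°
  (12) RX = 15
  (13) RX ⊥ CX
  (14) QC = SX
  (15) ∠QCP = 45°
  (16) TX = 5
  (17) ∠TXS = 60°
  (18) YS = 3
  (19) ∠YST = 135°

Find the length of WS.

Step 1: By the law of cosines on triangle XCW: XW² = 6² + 8² − 2·6·8·cos(90°) = 100, so XW = 10.
Step 2: By the law of cosines on triangle WXS: WS² = 10² + 2² − 2·10·2·cos(120°) = 124, so WS = 2·√31.

Therefore, the length of WS = 2·√31.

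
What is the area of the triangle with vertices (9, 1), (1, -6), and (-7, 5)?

Using the Shoelace formula for a triangle:
Area = (1/2)|x0(y1 - y2) + x1(y2 - y0) + x2(y0 - y1)|
Area = (1/2)|9(-6 - 5) + 1(5 - 1) + -7(1 - -6)|
Area = (1/2)|-99 + 4 + -49|
Area = (1/2)|-144|
Area = (1/2)(144)
Area = 72

72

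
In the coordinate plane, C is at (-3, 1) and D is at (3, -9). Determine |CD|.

The horizontal distance is |3 - -3| = 6 and the vertical distance is |-9 - 1| = 10.
By the Pythagorean theorem, d = sqrt(6^2 + 10^2) = sqrt(136) = 2*sqrt(34).

2*sqrt(34)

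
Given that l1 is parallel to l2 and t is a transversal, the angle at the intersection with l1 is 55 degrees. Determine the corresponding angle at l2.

Corresponding angles formed by parallel lines and a transversal are equal.
The given angle is 55 degrees.
The corresponding angle = 55 degrees.

55 degrees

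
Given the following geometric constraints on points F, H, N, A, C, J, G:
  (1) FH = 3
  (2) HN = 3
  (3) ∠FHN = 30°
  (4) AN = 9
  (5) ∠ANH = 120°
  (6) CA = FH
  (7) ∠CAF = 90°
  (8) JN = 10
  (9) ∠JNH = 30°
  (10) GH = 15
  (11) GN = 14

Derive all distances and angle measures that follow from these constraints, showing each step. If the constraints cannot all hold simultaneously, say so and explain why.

The constraints are consistent.

From the given relations:
  CA = FH = 3

Step 1: From FH = 3, HN = 3, and ∠FHN = 30°, by the law of cosines:
  FN² = FH² + HN² - 2·FH·HN·cos(30°) = 9 + 9 - 15.59 = 2.412
  FN ≈ 1.55

Step 2: From HN = 3, NA = 9, and ∠HNA = 120°, by the law of cosines:
  HA² = HN² + NA² - 2·HN·NA·cos(120°) = 9 + 81 + 27 = 117
  HA = 3·√13

Step 3: From HN = 3, NJ = 10, and ∠HNJ = 30°, by the law of cosines:
  HJ² = HN² + NJ² - 2·HN·NJ·cos(30°) = 9 + 100 - 51.96 = 57.04
  HJ ≈ 7.55

Step 4: From HG = 15, HN = 3, GN = 14, by the inverse law of cosines:
  cos(∠GHN) = (HG² + HN² - GN²) / (2·HG·HN)
  ∠GHN = 65.03°

Step 5: From NG = 14, NH = 3, GH = 15, by the inverse law of cosines:
  cos(∠GNH) = (NG² + NH² - GH²) / (2·NG·NH)
  ∠GNH = 103.77°

Step 6: From GH = 15, GN = 14, HN = 3, by the inverse law of cosines:
  cos(∠HGN) = (GH² + GN² - HN²) / (2·GH·GN)
  ∠HGN = 11.2°

Step 7: From FH = 3, FN = 1.55, HN = 3, by the inverse law of cosines:
  cos(∠HFN) = (FH² + FN² - HN²) / (2·FH·FN)
  ∠HFN = 75°

Step 8: From HA = 3·√13, HN = 3, AN = 9, by the inverse law of cosines:
  cos(∠AHN) = (HA² + HN² - AN²) / (2·HA·HN)
  ∠AHN = 46.1°

Step 9: From HJ = 7.55, HN = 3, JN = 10, by the inverse law of cosines:
  cos(∠JHN) = (HJ² + HN² - JN²) / (2·HJ·HN)
  ∠JHN = 138.54°

Step 10: From NF = 1.55, NH = 3, FH = 3, by the inverse law of cosines:
  cos(∠FNH) = (NF² + NH² - FH²) / (2·NF·NH)
  ∠FNH = 75°

Step 11: From AH = 3·√13, AN = 9, HN = 3, by the inverse law of cosines:
  cos(∠HAN) = (AH² + AN² - HN²) / (2·AH·AN)
  ∠HAN = 13.9°

Step 12: From JH = 7.55, JN = 10, HN = 3, by the inverse law of cosines:
  cos(∠HJN) = (JH² + JN² - HN²) / (2·JH·JN)
  ∠HJN = 11.46°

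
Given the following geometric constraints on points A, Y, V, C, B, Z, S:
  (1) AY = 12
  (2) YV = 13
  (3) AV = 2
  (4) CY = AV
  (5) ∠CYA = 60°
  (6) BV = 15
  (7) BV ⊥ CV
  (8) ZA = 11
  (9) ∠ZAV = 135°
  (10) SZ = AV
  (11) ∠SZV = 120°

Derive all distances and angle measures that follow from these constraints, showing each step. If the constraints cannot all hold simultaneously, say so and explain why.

The constraints are consistent.

From the given relations:
  CY = AV = 2
  SZ = AV = 2

Step 1: From AY = 12, YC = 2, and ∠AYC = 60°, by the law of cosines:
  AC² = AY² + YC² - 2·AY·YC·cos(60°) = 144 + 4 - 24 = 124
  AC = 2·√31

Step 2: From VA = 2, AZ = 11, and ∠VAZ = 135°, by the law of cosines:
  VZ² = VA² + AZ² - 2·VA·AZ·cos(135°) = 4 + 121 + 31.11 = 156.1
  VZ ≈ 12.49

Step 3: From AV = 2, AY = 12, VY = 13, by the inverse law of cosines:
  cos(∠VAY) = (AV² + AY² - VY²) / (2·AV·AY)
  ∠VAY = 115.94°

Step 4: From YA = 12, YV = 13, AV = 2, by the inverse law of cosines:
  cos(∠AYV) = (YA² + YV² - AV²) / (2·YA·YV)
  ∠AYV = 7.95°

Step 5: From VA = 2, VY = 13, AY = 12, by the inverse law of cosines:
  cos(∠AVY) = (VA² + VY² - AY²) / (2·VA·VY)
  ∠AVY = 56.1°

Step 6: From VZ = 12.49, ZS = 2, and ∠VZS = 120°, by the law of cosines:
  VS² = VZ² + ZS² - 2·VZ·ZS·cos(120°) = 156.1 + 4 + 24.99 = 185.1
  VS ≈ 13.61

Step 7: From AC = 2·√31, AY = 12, CY = 2, by the inverse law of cosines:
  cos(∠CAY) = (AC² + AY² - CY²) / (2·AC·AY)
  ∠CAY = 8.95°

Step 8: From VA = 2, VZ = 12.49, AZ = 11, by the inverse law of cosines:
  cos(∠AVZ) = (VA² + VZ² - AZ²) / (2·VA·VZ)
  ∠AVZ = 38.5°

Step 9: From CA = 2·√31, CY = 2, AY = 12, by the inverse law of cosines:
  cos(∠ACY) = (CA² + CY² - AY²) / (2·CA·CY)
  ∠ACY = 111.05°

Step 10: From ZA = 11, ZV = 12.49, AV = 2, by the inverse law of cosines:
  cos(∠AZV) = (ZA² + ZV² - AV²) / (2·ZA·ZV)
  ∠AZV = 6.5°

Step 11: From VS = 13.61, VZ = 12.49, SZ = 2, by the inverse law of cosines:
  cos(∠SVZ) = (VS² + VZ² - SZ²) / (2·VS·VZ)
  ∠SVZ = 7.31°

Step 12: From SV = 13.61, SZ = 2, VZ = 12.49, by the inverse law of cosines:
  cos(∠VSZ) = (SV² + SZ² - VZ²) / (2·SV·SZ)
  ∠VSZ = 52.69°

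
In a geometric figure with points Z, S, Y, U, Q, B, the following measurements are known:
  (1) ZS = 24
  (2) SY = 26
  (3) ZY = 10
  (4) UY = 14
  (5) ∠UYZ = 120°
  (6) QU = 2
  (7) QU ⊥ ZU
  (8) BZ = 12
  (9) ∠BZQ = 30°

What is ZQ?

Step 1: By the law of cosines on triangle UYZ: UZ² = 14² + 10² − 2·14·10·cos(120°) = 436, so UZ = 2·√109.
Step 2: By the law of cosines on triangle ZUQ: ZQ² = (2·√109)² + 2² − 2·2·√109·2·cos(90°) = 440, so ZQ = 2·√110.

Therefore, the length of ZQ = 2·√110.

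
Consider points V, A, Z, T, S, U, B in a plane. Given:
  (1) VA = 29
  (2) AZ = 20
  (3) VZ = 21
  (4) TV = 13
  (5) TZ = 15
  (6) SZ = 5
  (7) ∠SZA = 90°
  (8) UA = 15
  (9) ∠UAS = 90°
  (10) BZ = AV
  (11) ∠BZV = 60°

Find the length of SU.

Step 1: By the law of cosines on triangle SZA: SA² = 5² + 20² − 2·5·20·cos(90°) = 425, so SA = 5·√17.
Step 2: By the law of cosines on triangle SAU: SU² = (5·√17)² + 15² − 2·5·√17·15·cos(90°) = 650, so SU = 5·√26.

Therefore, the length of SU = 5·√26.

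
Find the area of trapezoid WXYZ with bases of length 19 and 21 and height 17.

A trapezoid's area equals the midsegment times the height.
The midsegment is (19 + 21) / 2 = 20.
Area = 20 * 17 = 340.

340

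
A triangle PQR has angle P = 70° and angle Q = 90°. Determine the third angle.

Let angle R = x. Then 70 + 90 + x = 180.
x = 180 - 160 = 20 degrees.

20 degrees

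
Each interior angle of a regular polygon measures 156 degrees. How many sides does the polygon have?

Each interior angle of a regular n-gon is (n - 2) * 180 / n.
Setting this equal to 156:
(n - 2) * 180 / n = 156
Each exterior angle = 180 - 156 = 24 degrees.
Since exterior angles sum to 360: n = 360 / 24 = 15.

15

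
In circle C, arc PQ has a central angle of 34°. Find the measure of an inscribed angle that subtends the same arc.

Inscribed angle = 34° / 2 = 17° (inscribed angle theorem).

17°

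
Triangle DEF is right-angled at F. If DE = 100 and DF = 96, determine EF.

By the Pythagorean theorem: EF^2 = DE^2 - DF^2
EF^2 = 100^2 - 96^2 = 10000 - 9216 = 784
EF = sqrt(784) = 28

28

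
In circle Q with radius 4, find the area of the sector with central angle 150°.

Sector area = πr² × θ/360
= π × 4² × 5/12
= π × 16 × 5/12
= 20*pi/3

20*pi/3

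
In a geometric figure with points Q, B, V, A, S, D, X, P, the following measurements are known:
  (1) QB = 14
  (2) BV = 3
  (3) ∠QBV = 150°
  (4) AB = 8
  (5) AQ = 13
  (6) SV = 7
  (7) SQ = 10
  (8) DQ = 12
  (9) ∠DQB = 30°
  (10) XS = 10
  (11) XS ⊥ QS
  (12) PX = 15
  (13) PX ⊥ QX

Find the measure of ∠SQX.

Step 1: By the law of cosines on triangle QSX: QX² = 10² + 10² − 2·10·10·cos(90°) = 200, so QX = 10·√2.
Step 2: By the inverse law of cosines on triangle SQX: cos(∠SQX) = (10² + (10·√2)² − 10²) / (2·10·10·√2) = 200/282.84 = 0.7071, so ∠SQX = 45°.

Therefore, the measure of angle ∠SQX = 45°.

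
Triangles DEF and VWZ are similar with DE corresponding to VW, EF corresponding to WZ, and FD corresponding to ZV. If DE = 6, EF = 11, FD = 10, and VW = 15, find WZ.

Similar triangles have proportional sides. Setting up the proportion:
VW / DE = WZ / EF
15 / 6 = WZ / 11
WZ = 11 * 15 / 6 = 55/2.

55/2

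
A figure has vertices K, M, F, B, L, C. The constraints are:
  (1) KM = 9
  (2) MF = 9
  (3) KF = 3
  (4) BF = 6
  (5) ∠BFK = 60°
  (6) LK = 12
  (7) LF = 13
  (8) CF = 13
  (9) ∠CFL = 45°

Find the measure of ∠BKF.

Step 1: By the law of cosines on triangle KFB: KB² = 3² + 6² − 2·3·6·cos(60°) = 27, so KB = 3·√3.
Step 2: By the inverse law of cosines on triangle BKF: cos(∠BKF) = ((3·√3)² + 3² − 6²) / (2·3·√3·3) = 0/31.18 = 0, so ∠BKF = 90°.

Therefore, the measure of angle ∠BKF = 90°.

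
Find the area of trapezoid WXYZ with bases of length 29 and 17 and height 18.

A trapezoid's area equals the midsegment times the height.
The midsegment is (29 + 17) / 2 = 23.
Area = 23 * 18 = 414.

414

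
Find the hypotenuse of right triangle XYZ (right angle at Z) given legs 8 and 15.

In a right triangle, the square of the hypotenuse equals the sum of the squares of the two legs.
The legs are 8 and 15, so the hypotenuse = sqrt(64 + 225) = sqrt(289) = 17.

17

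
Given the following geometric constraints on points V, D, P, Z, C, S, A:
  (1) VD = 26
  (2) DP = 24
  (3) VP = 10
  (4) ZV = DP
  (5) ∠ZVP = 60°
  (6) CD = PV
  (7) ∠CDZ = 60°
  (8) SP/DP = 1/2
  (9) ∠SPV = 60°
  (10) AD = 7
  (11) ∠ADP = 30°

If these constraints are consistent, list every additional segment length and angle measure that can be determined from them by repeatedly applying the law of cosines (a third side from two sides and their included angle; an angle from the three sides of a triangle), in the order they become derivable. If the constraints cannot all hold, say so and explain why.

The constraints are consistent. Derivable facts, in order:
After 1 step:
- PA ≈ 18.28
- PZ = 2·√109
- VS = 2·√31
- ∠DPV = 90°
- ∠DVP = 67.38°
- ∠PDV = 22.62°
After 2 steps:
- ∠APD = 11.04°
- ∠DAP = 138.96°
- ∠PSV = 51.05°
- ∠PVS = 68.95°
- ∠PZV = 24.5°
- ∠VPZ = 95.5°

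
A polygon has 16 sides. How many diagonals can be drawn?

Total line segments between 16 vertices = C(16,2) = 120.
Subtract the 16 sides: 120 - 16 = 104 diagonals.

104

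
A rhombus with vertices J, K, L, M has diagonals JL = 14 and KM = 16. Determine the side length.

Half-diagonals are 7 and 8. side = sqrt(7^2 + 8^2) = sqrt(113)

sqrt(113)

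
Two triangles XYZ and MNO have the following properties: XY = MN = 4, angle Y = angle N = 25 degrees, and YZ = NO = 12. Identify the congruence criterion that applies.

The given information provides:
XY = MN = 4, angle Y = angle N = 25 degrees, and YZ = NO = 12
This matches the SAS congruence theorem.
Two pairs of corresponding sides and the included angle are equal (Side-Angle-Side).

SAS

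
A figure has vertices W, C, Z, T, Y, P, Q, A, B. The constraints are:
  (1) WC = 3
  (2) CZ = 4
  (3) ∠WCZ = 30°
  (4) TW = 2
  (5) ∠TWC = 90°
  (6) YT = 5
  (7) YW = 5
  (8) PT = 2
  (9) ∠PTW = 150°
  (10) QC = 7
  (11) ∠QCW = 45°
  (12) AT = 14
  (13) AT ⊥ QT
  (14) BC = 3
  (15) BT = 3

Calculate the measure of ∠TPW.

Step 1: By the law of cosines on triangle PTW: PW² = 2² + 2² − 2·2·2·cos(150°) = 14.93, so PW ≈ 3.86.
Step 2: By the inverse law of cosines on triangle TPW: cos(∠TPW) = (2² + 3.86² − 2²) / (2·2·3.86) = 14.93/15.45 = 0.9659, so ∠TPW = 15°.

Therefore, the measure of angle ∠TPW = 15°.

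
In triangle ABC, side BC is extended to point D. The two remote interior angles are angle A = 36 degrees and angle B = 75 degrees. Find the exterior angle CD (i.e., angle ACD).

Exterior angle = 36 + 75 = 111 degrees (exterior angle theorem).

111 degrees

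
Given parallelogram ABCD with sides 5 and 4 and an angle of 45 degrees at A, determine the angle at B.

Opposite sides of a parallelogram are parallel, so consecutive angles form co-interior angles on a transversal.
Co-interior angles sum to 180°, giving angle B = 180 - 45 = 135 degrees.

135 degrees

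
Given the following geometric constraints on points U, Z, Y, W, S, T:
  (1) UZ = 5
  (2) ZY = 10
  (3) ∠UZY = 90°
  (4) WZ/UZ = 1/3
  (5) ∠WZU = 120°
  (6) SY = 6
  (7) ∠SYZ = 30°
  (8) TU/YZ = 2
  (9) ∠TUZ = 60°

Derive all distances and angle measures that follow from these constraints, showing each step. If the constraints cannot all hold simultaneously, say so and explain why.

The constraints are consistent.

From the given relations:
  WZ = 1/3·UZ = 1/3·5 ≈ 1.67
  TU = 2·YZ = 2·10 = 20

Step 1: From UZ = 5, ZY = 10, and ∠UZY = 90°, by the law of cosines:
  UY² = UZ² + ZY² - 2·UZ·ZY·cos(90°) = 25 + 100 - 0 = 125
  UY = 5·√5

Step 2: From UZ = 5, ZW = 1.67, and ∠UZW = 120°, by the law of cosines:
  UW² = UZ² + ZW² - 2·UZ·ZW·cos(120°) = 25 + 2.778 + 8.333 = 36.11
  UW = 5/3·√13

Step 3: From ZY = 10, YS = 6, and ∠ZYS = 30°, by the law of cosines:
  ZS² = ZY² + YS² - 2·ZY·YS·cos(30°) = 100 + 36 - 103.9 = 32.08
  ZS ≈ 5.66

Step 4: From ZU = 5, UT = 20, and ∠ZUT = 60°, by the law of cosines:
  ZT² = ZU² + UT² - 2·ZU·UT·cos(60°) = 25 + 400 - 100 = 325
  ZT = 5·√13

Step 5: From UW = 5/3·√13, UZ = 5, WZ = 1.67, by the inverse law of cosines:
  cos(∠WUZ) = (UW² + UZ² - WZ²) / (2·UW·UZ)
  ∠WUZ = 13.9°

Step 6: From UY = 5·√5, UZ = 5, YZ = 10, by the inverse law of cosines:
  cos(∠YUZ) = (UY² + UZ² - YZ²) / (2·UY·UZ)
  ∠YUZ = 63.43°

Step 7: From ZS = 5.66, ZY = 10, SY = 6, by the inverse law of cosines:
  cos(∠SZY) = (ZS² + ZY² - SY²) / (2·ZS·ZY)
  ∠SZY = 31.98°

Step 8: From ZT = 5·√13, ZU = 5, TU = 20, by the inverse law of cosines:
  cos(∠TZU) = (ZT² + ZU² - TU²) / (2·ZT·ZU)
  ∠TZU = 106.1°

Step 9: From YU = 5·√5, YZ = 10, UZ = 5, by the inverse law of cosines:
  cos(∠UYZ) = (YU² + YZ² - UZ²) / (2·YU·YZ)
  ∠UYZ = 26.57°

Step 10: From WU = 5/3·√13, WZ = 1.67, UZ = 5, by the inverse law of cosines:
  cos(∠UWZ) = (WU² + WZ² - UZ²) / (2·WU·WZ)
  ∠UWZ = 46.1°

Step 11: From SY = 6, SZ = 5.66, YZ = 10, by the inverse law of cosines:
  cos(∠YSZ) = (SY² + SZ² - YZ²) / (2·SY·SZ)
  ∠YSZ = 118.02°

Step 12: From TU = 20, TZ = 5·√13, UZ = 5, by the inverse law of cosines:
  cos(∠UTZ) = (TU² + TZ² - UZ²) / (2·TU·TZ)
  ∠UTZ = 13.9°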